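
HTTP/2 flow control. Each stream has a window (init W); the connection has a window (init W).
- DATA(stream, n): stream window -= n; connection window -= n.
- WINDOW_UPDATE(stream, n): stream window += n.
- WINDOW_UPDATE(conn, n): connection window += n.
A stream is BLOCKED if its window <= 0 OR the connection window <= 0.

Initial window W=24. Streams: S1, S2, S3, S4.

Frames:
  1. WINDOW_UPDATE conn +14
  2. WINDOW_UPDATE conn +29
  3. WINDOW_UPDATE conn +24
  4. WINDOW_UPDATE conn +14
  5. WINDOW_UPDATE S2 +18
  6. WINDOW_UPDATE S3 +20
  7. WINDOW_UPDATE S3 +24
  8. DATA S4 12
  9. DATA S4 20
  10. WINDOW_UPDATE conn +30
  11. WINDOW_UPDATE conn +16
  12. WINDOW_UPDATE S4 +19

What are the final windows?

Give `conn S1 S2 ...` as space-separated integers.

Op 1: conn=38 S1=24 S2=24 S3=24 S4=24 blocked=[]
Op 2: conn=67 S1=24 S2=24 S3=24 S4=24 blocked=[]
Op 3: conn=91 S1=24 S2=24 S3=24 S4=24 blocked=[]
Op 4: conn=105 S1=24 S2=24 S3=24 S4=24 blocked=[]
Op 5: conn=105 S1=24 S2=42 S3=24 S4=24 blocked=[]
Op 6: conn=105 S1=24 S2=42 S3=44 S4=24 blocked=[]
Op 7: conn=105 S1=24 S2=42 S3=68 S4=24 blocked=[]
Op 8: conn=93 S1=24 S2=42 S3=68 S4=12 blocked=[]
Op 9: conn=73 S1=24 S2=42 S3=68 S4=-8 blocked=[4]
Op 10: conn=103 S1=24 S2=42 S3=68 S4=-8 blocked=[4]
Op 11: conn=119 S1=24 S2=42 S3=68 S4=-8 blocked=[4]
Op 12: conn=119 S1=24 S2=42 S3=68 S4=11 blocked=[]

Answer: 119 24 42 68 11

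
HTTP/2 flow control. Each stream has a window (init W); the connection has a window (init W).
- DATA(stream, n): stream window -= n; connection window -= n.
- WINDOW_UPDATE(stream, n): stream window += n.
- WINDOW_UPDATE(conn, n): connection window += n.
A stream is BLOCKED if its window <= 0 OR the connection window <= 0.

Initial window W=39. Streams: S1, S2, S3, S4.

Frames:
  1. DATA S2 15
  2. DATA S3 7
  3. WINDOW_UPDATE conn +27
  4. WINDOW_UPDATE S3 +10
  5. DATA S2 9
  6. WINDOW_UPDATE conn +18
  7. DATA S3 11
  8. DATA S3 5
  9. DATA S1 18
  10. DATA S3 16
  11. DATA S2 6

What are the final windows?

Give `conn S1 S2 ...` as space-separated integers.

Op 1: conn=24 S1=39 S2=24 S3=39 S4=39 blocked=[]
Op 2: conn=17 S1=39 S2=24 S3=32 S4=39 blocked=[]
Op 3: conn=44 S1=39 S2=24 S3=32 S4=39 blocked=[]
Op 4: conn=44 S1=39 S2=24 S3=42 S4=39 blocked=[]
Op 5: conn=35 S1=39 S2=15 S3=42 S4=39 blocked=[]
Op 6: conn=53 S1=39 S2=15 S3=42 S4=39 blocked=[]
Op 7: conn=42 S1=39 S2=15 S3=31 S4=39 blocked=[]
Op 8: conn=37 S1=39 S2=15 S3=26 S4=39 blocked=[]
Op 9: conn=19 S1=21 S2=15 S3=26 S4=39 blocked=[]
Op 10: conn=3 S1=21 S2=15 S3=10 S4=39 blocked=[]
Op 11: conn=-3 S1=21 S2=9 S3=10 S4=39 blocked=[1, 2, 3, 4]

Answer: -3 21 9 10 39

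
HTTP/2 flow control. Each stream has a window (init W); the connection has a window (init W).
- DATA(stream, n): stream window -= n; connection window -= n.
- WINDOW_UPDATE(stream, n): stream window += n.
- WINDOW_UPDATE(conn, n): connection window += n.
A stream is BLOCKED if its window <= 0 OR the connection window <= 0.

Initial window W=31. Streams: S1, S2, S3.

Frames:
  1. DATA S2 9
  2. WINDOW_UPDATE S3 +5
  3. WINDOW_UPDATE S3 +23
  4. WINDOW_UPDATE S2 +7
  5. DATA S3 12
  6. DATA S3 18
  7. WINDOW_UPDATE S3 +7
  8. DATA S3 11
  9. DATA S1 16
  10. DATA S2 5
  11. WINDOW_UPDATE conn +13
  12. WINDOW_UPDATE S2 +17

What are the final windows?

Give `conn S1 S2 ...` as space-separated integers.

Answer: -27 15 41 25

Derivation:
Op 1: conn=22 S1=31 S2=22 S3=31 blocked=[]
Op 2: conn=22 S1=31 S2=22 S3=36 blocked=[]
Op 3: conn=22 S1=31 S2=22 S3=59 blocked=[]
Op 4: conn=22 S1=31 S2=29 S3=59 blocked=[]
Op 5: conn=10 S1=31 S2=29 S3=47 blocked=[]
Op 6: conn=-8 S1=31 S2=29 S3=29 blocked=[1, 2, 3]
Op 7: conn=-8 S1=31 S2=29 S3=36 blocked=[1, 2, 3]
Op 8: conn=-19 S1=31 S2=29 S3=25 blocked=[1, 2, 3]
Op 9: conn=-35 S1=15 S2=29 S3=25 blocked=[1, 2, 3]
Op 10: conn=-40 S1=15 S2=24 S3=25 blocked=[1, 2, 3]
Op 11: conn=-27 S1=15 S2=24 S3=25 blocked=[1, 2, 3]
Op 12: conn=-27 S1=15 S2=41 S3=25 blocked=[1, 2, 3]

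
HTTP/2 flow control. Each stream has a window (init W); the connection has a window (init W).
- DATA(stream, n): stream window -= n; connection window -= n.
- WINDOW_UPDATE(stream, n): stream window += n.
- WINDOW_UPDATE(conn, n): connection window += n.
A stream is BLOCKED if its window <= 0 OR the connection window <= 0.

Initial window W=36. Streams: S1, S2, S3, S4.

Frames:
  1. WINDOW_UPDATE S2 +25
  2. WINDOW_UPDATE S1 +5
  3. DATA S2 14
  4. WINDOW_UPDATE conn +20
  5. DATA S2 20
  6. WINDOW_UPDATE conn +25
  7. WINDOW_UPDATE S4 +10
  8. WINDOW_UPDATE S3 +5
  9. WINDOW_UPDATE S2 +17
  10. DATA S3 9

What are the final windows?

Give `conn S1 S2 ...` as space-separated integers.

Answer: 38 41 44 32 46

Derivation:
Op 1: conn=36 S1=36 S2=61 S3=36 S4=36 blocked=[]
Op 2: conn=36 S1=41 S2=61 S3=36 S4=36 blocked=[]
Op 3: conn=22 S1=41 S2=47 S3=36 S4=36 blocked=[]
Op 4: conn=42 S1=41 S2=47 S3=36 S4=36 blocked=[]
Op 5: conn=22 S1=41 S2=27 S3=36 S4=36 blocked=[]
Op 6: conn=47 S1=41 S2=27 S3=36 S4=36 blocked=[]
Op 7: conn=47 S1=41 S2=27 S3=36 S4=46 blocked=[]
Op 8: conn=47 S1=41 S2=27 S3=41 S4=46 blocked=[]
Op 9: conn=47 S1=41 S2=44 S3=41 S4=46 blocked=[]
Op 10: conn=38 S1=41 S2=44 S3=32 S4=46 blocked=[]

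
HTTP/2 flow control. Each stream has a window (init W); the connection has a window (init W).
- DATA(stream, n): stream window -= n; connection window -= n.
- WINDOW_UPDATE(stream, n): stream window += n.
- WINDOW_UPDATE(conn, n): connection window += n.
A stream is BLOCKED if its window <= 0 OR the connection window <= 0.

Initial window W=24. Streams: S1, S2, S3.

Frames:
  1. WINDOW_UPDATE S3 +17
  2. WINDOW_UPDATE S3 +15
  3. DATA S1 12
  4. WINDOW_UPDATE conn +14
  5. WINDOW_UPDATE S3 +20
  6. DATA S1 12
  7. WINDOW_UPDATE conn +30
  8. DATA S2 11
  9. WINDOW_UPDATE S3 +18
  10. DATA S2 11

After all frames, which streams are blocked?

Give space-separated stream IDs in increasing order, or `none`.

Answer: S1

Derivation:
Op 1: conn=24 S1=24 S2=24 S3=41 blocked=[]
Op 2: conn=24 S1=24 S2=24 S3=56 blocked=[]
Op 3: conn=12 S1=12 S2=24 S3=56 blocked=[]
Op 4: conn=26 S1=12 S2=24 S3=56 blocked=[]
Op 5: conn=26 S1=12 S2=24 S3=76 blocked=[]
Op 6: conn=14 S1=0 S2=24 S3=76 blocked=[1]
Op 7: conn=44 S1=0 S2=24 S3=76 blocked=[1]
Op 8: conn=33 S1=0 S2=13 S3=76 blocked=[1]
Op 9: conn=33 S1=0 S2=13 S3=94 blocked=[1]
Op 10: conn=22 S1=0 S2=2 S3=94 blocked=[1]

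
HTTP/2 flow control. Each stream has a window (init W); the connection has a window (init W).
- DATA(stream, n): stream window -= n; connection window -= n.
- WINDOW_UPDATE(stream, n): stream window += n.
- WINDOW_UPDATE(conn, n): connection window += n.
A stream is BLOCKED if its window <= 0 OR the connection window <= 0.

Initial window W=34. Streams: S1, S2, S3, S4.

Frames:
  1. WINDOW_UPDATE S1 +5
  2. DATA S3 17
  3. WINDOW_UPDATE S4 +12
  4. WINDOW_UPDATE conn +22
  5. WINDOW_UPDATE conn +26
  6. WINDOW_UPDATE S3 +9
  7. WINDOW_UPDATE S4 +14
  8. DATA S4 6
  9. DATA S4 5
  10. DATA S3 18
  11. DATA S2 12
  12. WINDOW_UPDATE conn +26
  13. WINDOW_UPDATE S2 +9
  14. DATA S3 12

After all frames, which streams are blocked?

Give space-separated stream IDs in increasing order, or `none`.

Answer: S3

Derivation:
Op 1: conn=34 S1=39 S2=34 S3=34 S4=34 blocked=[]
Op 2: conn=17 S1=39 S2=34 S3=17 S4=34 blocked=[]
Op 3: conn=17 S1=39 S2=34 S3=17 S4=46 blocked=[]
Op 4: conn=39 S1=39 S2=34 S3=17 S4=46 blocked=[]
Op 5: conn=65 S1=39 S2=34 S3=17 S4=46 blocked=[]
Op 6: conn=65 S1=39 S2=34 S3=26 S4=46 blocked=[]
Op 7: conn=65 S1=39 S2=34 S3=26 S4=60 blocked=[]
Op 8: conn=59 S1=39 S2=34 S3=26 S4=54 blocked=[]
Op 9: conn=54 S1=39 S2=34 S3=26 S4=49 blocked=[]
Op 10: conn=36 S1=39 S2=34 S3=8 S4=49 blocked=[]
Op 11: conn=24 S1=39 S2=22 S3=8 S4=49 blocked=[]
Op 12: conn=50 S1=39 S2=22 S3=8 S4=49 blocked=[]
Op 13: conn=50 S1=39 S2=31 S3=8 S4=49 blocked=[]
Op 14: conn=38 S1=39 S2=31 S3=-4 S4=49 blocked=[3]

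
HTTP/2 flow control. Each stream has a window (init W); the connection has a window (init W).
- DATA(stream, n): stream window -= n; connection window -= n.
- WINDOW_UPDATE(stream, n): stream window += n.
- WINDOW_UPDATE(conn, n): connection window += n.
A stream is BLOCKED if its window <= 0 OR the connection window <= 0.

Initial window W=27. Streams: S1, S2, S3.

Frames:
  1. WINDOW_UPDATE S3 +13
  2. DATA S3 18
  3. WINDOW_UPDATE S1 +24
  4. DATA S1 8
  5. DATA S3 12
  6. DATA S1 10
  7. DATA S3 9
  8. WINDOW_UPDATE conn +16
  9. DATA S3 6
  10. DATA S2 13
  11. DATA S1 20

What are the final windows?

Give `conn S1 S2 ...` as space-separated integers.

Op 1: conn=27 S1=27 S2=27 S3=40 blocked=[]
Op 2: conn=9 S1=27 S2=27 S3=22 blocked=[]
Op 3: conn=9 S1=51 S2=27 S3=22 blocked=[]
Op 4: conn=1 S1=43 S2=27 S3=22 blocked=[]
Op 5: conn=-11 S1=43 S2=27 S3=10 blocked=[1, 2, 3]
Op 6: conn=-21 S1=33 S2=27 S3=10 blocked=[1, 2, 3]
Op 7: conn=-30 S1=33 S2=27 S3=1 blocked=[1, 2, 3]
Op 8: conn=-14 S1=33 S2=27 S3=1 blocked=[1, 2, 3]
Op 9: conn=-20 S1=33 S2=27 S3=-5 blocked=[1, 2, 3]
Op 10: conn=-33 S1=33 S2=14 S3=-5 blocked=[1, 2, 3]
Op 11: conn=-53 S1=13 S2=14 S3=-5 blocked=[1, 2, 3]

Answer: -53 13 14 -5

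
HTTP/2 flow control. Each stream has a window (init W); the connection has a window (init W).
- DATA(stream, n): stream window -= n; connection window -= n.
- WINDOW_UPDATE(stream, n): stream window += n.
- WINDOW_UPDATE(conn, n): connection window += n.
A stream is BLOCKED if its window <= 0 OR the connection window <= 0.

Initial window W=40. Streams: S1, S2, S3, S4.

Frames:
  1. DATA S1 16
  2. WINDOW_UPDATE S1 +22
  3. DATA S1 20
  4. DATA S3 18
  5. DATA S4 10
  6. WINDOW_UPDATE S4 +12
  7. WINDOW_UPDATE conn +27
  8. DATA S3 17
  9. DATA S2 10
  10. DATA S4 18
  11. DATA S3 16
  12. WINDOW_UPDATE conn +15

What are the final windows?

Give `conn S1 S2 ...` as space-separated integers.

Op 1: conn=24 S1=24 S2=40 S3=40 S4=40 blocked=[]
Op 2: conn=24 S1=46 S2=40 S3=40 S4=40 blocked=[]
Op 3: conn=4 S1=26 S2=40 S3=40 S4=40 blocked=[]
Op 4: conn=-14 S1=26 S2=40 S3=22 S4=40 blocked=[1, 2, 3, 4]
Op 5: conn=-24 S1=26 S2=40 S3=22 S4=30 blocked=[1, 2, 3, 4]
Op 6: conn=-24 S1=26 S2=40 S3=22 S4=42 blocked=[1, 2, 3, 4]
Op 7: conn=3 S1=26 S2=40 S3=22 S4=42 blocked=[]
Op 8: conn=-14 S1=26 S2=40 S3=5 S4=42 blocked=[1, 2, 3, 4]
Op 9: conn=-24 S1=26 S2=30 S3=5 S4=42 blocked=[1, 2, 3, 4]
Op 10: conn=-42 S1=26 S2=30 S3=5 S4=24 blocked=[1, 2, 3, 4]
Op 11: conn=-58 S1=26 S2=30 S3=-11 S4=24 blocked=[1, 2, 3, 4]
Op 12: conn=-43 S1=26 S2=30 S3=-11 S4=24 blocked=[1, 2, 3, 4]

Answer: -43 26 30 -11 24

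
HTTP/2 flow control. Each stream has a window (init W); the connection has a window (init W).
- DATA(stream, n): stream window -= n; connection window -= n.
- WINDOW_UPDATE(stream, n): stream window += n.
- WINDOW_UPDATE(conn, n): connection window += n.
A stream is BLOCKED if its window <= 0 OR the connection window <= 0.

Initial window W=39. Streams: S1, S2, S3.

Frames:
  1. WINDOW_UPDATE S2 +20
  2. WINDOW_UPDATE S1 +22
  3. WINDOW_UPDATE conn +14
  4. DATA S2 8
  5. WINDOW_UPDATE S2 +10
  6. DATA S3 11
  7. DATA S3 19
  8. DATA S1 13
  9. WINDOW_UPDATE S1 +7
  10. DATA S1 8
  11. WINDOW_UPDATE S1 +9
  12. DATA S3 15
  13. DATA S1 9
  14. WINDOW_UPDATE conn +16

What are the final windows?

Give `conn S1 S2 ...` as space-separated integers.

Answer: -14 47 61 -6

Derivation:
Op 1: conn=39 S1=39 S2=59 S3=39 blocked=[]
Op 2: conn=39 S1=61 S2=59 S3=39 blocked=[]
Op 3: conn=53 S1=61 S2=59 S3=39 blocked=[]
Op 4: conn=45 S1=61 S2=51 S3=39 blocked=[]
Op 5: conn=45 S1=61 S2=61 S3=39 blocked=[]
Op 6: conn=34 S1=61 S2=61 S3=28 blocked=[]
Op 7: conn=15 S1=61 S2=61 S3=9 blocked=[]
Op 8: conn=2 S1=48 S2=61 S3=9 blocked=[]
Op 9: conn=2 S1=55 S2=61 S3=9 blocked=[]
Op 10: conn=-6 S1=47 S2=61 S3=9 blocked=[1, 2, 3]
Op 11: conn=-6 S1=56 S2=61 S3=9 blocked=[1, 2, 3]
Op 12: conn=-21 S1=56 S2=61 S3=-6 blocked=[1, 2, 3]
Op 13: conn=-30 S1=47 S2=61 S3=-6 blocked=[1, 2, 3]
Op 14: conn=-14 S1=47 S2=61 S3=-6 blocked=[1, 2, 3]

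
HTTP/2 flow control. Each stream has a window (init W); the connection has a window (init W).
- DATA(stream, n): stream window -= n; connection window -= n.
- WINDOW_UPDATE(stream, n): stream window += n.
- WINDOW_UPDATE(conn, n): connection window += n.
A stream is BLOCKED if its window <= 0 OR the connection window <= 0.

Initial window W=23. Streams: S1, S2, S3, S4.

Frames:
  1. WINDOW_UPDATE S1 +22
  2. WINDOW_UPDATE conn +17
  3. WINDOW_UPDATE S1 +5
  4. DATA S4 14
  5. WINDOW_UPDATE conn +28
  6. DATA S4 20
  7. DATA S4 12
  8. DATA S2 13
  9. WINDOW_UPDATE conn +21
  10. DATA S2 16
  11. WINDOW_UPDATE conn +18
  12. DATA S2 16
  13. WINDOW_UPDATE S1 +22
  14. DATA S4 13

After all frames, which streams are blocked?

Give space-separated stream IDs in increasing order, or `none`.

Op 1: conn=23 S1=45 S2=23 S3=23 S4=23 blocked=[]
Op 2: conn=40 S1=45 S2=23 S3=23 S4=23 blocked=[]
Op 3: conn=40 S1=50 S2=23 S3=23 S4=23 blocked=[]
Op 4: conn=26 S1=50 S2=23 S3=23 S4=9 blocked=[]
Op 5: conn=54 S1=50 S2=23 S3=23 S4=9 blocked=[]
Op 6: conn=34 S1=50 S2=23 S3=23 S4=-11 blocked=[4]
Op 7: conn=22 S1=50 S2=23 S3=23 S4=-23 blocked=[4]
Op 8: conn=9 S1=50 S2=10 S3=23 S4=-23 blocked=[4]
Op 9: conn=30 S1=50 S2=10 S3=23 S4=-23 blocked=[4]
Op 10: conn=14 S1=50 S2=-6 S3=23 S4=-23 blocked=[2, 4]
Op 11: conn=32 S1=50 S2=-6 S3=23 S4=-23 blocked=[2, 4]
Op 12: conn=16 S1=50 S2=-22 S3=23 S4=-23 blocked=[2, 4]
Op 13: conn=16 S1=72 S2=-22 S3=23 S4=-23 blocked=[2, 4]
Op 14: conn=3 S1=72 S2=-22 S3=23 S4=-36 blocked=[2, 4]

Answer: S2 S4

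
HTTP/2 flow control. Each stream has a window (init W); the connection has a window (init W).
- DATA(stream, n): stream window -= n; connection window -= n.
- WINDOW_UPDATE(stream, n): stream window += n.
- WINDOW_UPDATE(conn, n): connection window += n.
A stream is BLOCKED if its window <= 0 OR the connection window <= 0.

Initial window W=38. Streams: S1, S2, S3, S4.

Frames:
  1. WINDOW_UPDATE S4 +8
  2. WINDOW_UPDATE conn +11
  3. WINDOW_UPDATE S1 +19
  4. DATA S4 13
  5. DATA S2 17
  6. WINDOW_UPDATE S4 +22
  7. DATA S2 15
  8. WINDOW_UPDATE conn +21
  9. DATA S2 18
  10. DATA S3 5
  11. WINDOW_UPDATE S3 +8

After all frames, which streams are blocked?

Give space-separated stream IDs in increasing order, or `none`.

Answer: S2

Derivation:
Op 1: conn=38 S1=38 S2=38 S3=38 S4=46 blocked=[]
Op 2: conn=49 S1=38 S2=38 S3=38 S4=46 blocked=[]
Op 3: conn=49 S1=57 S2=38 S3=38 S4=46 blocked=[]
Op 4: conn=36 S1=57 S2=38 S3=38 S4=33 blocked=[]
Op 5: conn=19 S1=57 S2=21 S3=38 S4=33 blocked=[]
Op 6: conn=19 S1=57 S2=21 S3=38 S4=55 blocked=[]
Op 7: conn=4 S1=57 S2=6 S3=38 S4=55 blocked=[]
Op 8: conn=25 S1=57 S2=6 S3=38 S4=55 blocked=[]
Op 9: conn=7 S1=57 S2=-12 S3=38 S4=55 blocked=[2]
Op 10: conn=2 S1=57 S2=-12 S3=33 S4=55 blocked=[2]
Op 11: conn=2 S1=57 S2=-12 S3=41 S4=55 blocked=[2]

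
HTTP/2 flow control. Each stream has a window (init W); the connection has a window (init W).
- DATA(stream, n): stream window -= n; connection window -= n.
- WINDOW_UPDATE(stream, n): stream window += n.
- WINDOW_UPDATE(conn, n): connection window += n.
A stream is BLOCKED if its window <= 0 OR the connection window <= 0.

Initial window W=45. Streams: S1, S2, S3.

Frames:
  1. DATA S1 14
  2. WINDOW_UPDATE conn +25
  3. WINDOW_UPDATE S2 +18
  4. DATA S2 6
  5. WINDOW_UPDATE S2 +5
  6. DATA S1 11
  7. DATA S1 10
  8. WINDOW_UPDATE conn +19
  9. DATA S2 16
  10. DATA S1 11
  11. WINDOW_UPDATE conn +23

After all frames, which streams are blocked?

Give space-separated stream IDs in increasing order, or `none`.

Answer: S1

Derivation:
Op 1: conn=31 S1=31 S2=45 S3=45 blocked=[]
Op 2: conn=56 S1=31 S2=45 S3=45 blocked=[]
Op 3: conn=56 S1=31 S2=63 S3=45 blocked=[]
Op 4: conn=50 S1=31 S2=57 S3=45 blocked=[]
Op 5: conn=50 S1=31 S2=62 S3=45 blocked=[]
Op 6: conn=39 S1=20 S2=62 S3=45 blocked=[]
Op 7: conn=29 S1=10 S2=62 S3=45 blocked=[]
Op 8: conn=48 S1=10 S2=62 S3=45 blocked=[]
Op 9: conn=32 S1=10 S2=46 S3=45 blocked=[]
Op 10: conn=21 S1=-1 S2=46 S3=45 blocked=[1]
Op 11: conn=44 S1=-1 S2=46 S3=45 blocked=[1]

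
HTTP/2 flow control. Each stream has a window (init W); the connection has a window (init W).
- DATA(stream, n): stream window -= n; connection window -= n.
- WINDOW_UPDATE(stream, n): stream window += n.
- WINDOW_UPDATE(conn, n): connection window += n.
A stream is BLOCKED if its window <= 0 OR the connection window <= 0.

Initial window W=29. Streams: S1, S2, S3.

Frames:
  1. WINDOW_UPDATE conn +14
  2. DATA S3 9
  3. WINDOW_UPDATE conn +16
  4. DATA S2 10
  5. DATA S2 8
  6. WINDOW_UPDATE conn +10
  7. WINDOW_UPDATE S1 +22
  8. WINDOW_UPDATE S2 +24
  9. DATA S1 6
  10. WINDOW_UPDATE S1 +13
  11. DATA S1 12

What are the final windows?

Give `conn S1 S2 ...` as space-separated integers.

Op 1: conn=43 S1=29 S2=29 S3=29 blocked=[]
Op 2: conn=34 S1=29 S2=29 S3=20 blocked=[]
Op 3: conn=50 S1=29 S2=29 S3=20 blocked=[]
Op 4: conn=40 S1=29 S2=19 S3=20 blocked=[]
Op 5: conn=32 S1=29 S2=11 S3=20 blocked=[]
Op 6: conn=42 S1=29 S2=11 S3=20 blocked=[]
Op 7: conn=42 S1=51 S2=11 S3=20 blocked=[]
Op 8: conn=42 S1=51 S2=35 S3=20 blocked=[]
Op 9: conn=36 S1=45 S2=35 S3=20 blocked=[]
Op 10: conn=36 S1=58 S2=35 S3=20 blocked=[]
Op 11: conn=24 S1=46 S2=35 S3=20 blocked=[]

Answer: 24 46 35 20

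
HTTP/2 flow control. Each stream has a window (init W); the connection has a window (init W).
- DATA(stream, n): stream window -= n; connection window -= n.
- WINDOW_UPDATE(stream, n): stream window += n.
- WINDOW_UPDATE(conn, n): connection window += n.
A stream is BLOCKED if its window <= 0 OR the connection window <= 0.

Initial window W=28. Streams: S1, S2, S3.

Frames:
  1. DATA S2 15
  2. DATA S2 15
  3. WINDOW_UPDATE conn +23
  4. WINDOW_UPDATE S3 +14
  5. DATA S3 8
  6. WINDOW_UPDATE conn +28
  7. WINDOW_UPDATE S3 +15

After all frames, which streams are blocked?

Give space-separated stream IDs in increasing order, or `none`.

Answer: S2

Derivation:
Op 1: conn=13 S1=28 S2=13 S3=28 blocked=[]
Op 2: conn=-2 S1=28 S2=-2 S3=28 blocked=[1, 2, 3]
Op 3: conn=21 S1=28 S2=-2 S3=28 blocked=[2]
Op 4: conn=21 S1=28 S2=-2 S3=42 blocked=[2]
Op 5: conn=13 S1=28 S2=-2 S3=34 blocked=[2]
Op 6: conn=41 S1=28 S2=-2 S3=34 blocked=[2]
Op 7: conn=41 S1=28 S2=-2 S3=49 blocked=[2]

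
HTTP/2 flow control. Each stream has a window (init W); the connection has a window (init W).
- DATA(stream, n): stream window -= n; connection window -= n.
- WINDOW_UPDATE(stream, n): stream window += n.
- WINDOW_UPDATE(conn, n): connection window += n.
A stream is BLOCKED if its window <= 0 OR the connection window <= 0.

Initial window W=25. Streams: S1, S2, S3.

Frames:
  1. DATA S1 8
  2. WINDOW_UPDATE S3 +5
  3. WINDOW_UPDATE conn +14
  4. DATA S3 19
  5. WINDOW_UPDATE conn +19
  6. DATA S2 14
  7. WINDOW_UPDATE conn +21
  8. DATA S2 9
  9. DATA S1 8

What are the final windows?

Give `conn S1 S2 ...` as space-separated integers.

Op 1: conn=17 S1=17 S2=25 S3=25 blocked=[]
Op 2: conn=17 S1=17 S2=25 S3=30 blocked=[]
Op 3: conn=31 S1=17 S2=25 S3=30 blocked=[]
Op 4: conn=12 S1=17 S2=25 S3=11 blocked=[]
Op 5: conn=31 S1=17 S2=25 S3=11 blocked=[]
Op 6: conn=17 S1=17 S2=11 S3=11 blocked=[]
Op 7: conn=38 S1=17 S2=11 S3=11 blocked=[]
Op 8: conn=29 S1=17 S2=2 S3=11 blocked=[]
Op 9: conn=21 S1=9 S2=2 S3=11 blocked=[]

Answer: 21 9 2 11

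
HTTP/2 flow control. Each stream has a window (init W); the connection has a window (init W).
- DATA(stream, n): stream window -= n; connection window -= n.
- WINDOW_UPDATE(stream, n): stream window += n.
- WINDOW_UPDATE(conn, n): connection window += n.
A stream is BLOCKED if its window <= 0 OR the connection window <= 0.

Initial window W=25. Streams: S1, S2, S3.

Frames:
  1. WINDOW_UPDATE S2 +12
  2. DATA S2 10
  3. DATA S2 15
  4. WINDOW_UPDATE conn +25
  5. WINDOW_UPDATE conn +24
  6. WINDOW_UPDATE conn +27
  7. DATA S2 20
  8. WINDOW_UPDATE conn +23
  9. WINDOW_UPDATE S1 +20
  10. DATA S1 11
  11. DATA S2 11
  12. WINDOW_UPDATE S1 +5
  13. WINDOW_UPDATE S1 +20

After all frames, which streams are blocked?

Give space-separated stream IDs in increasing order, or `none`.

Answer: S2

Derivation:
Op 1: conn=25 S1=25 S2=37 S3=25 blocked=[]
Op 2: conn=15 S1=25 S2=27 S3=25 blocked=[]
Op 3: conn=0 S1=25 S2=12 S3=25 blocked=[1, 2, 3]
Op 4: conn=25 S1=25 S2=12 S3=25 blocked=[]
Op 5: conn=49 S1=25 S2=12 S3=25 blocked=[]
Op 6: conn=76 S1=25 S2=12 S3=25 blocked=[]
Op 7: conn=56 S1=25 S2=-8 S3=25 blocked=[2]
Op 8: conn=79 S1=25 S2=-8 S3=25 blocked=[2]
Op 9: conn=79 S1=45 S2=-8 S3=25 blocked=[2]
Op 10: conn=68 S1=34 S2=-8 S3=25 blocked=[2]
Op 11: conn=57 S1=34 S2=-19 S3=25 blocked=[2]
Op 12: conn=57 S1=39 S2=-19 S3=25 blocked=[2]
Op 13: conn=57 S1=59 S2=-19 S3=25 blocked=[2]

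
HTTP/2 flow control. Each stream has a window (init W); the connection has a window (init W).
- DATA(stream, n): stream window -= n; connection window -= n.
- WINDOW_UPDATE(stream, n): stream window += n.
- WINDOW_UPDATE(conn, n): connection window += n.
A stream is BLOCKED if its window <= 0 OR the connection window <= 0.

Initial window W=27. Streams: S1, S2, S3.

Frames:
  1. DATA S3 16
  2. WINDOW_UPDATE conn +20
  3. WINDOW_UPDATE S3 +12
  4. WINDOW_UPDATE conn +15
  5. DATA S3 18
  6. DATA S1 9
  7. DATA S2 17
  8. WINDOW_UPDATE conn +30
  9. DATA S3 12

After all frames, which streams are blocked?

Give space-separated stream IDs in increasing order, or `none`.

Op 1: conn=11 S1=27 S2=27 S3=11 blocked=[]
Op 2: conn=31 S1=27 S2=27 S3=11 blocked=[]
Op 3: conn=31 S1=27 S2=27 S3=23 blocked=[]
Op 4: conn=46 S1=27 S2=27 S3=23 blocked=[]
Op 5: conn=28 S1=27 S2=27 S3=5 blocked=[]
Op 6: conn=19 S1=18 S2=27 S3=5 blocked=[]
Op 7: conn=2 S1=18 S2=10 S3=5 blocked=[]
Op 8: conn=32 S1=18 S2=10 S3=5 blocked=[]
Op 9: conn=20 S1=18 S2=10 S3=-7 blocked=[3]

Answer: S3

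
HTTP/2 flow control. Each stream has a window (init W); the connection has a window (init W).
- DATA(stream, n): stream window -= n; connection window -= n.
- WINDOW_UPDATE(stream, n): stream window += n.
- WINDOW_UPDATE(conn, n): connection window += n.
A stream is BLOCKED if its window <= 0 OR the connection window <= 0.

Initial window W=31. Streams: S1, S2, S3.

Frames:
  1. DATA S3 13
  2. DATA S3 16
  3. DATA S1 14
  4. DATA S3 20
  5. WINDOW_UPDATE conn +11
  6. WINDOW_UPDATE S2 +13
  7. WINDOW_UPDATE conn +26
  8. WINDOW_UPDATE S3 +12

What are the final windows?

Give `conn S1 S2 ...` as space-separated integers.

Op 1: conn=18 S1=31 S2=31 S3=18 blocked=[]
Op 2: conn=2 S1=31 S2=31 S3=2 blocked=[]
Op 3: conn=-12 S1=17 S2=31 S3=2 blocked=[1, 2, 3]
Op 4: conn=-32 S1=17 S2=31 S3=-18 blocked=[1, 2, 3]
Op 5: conn=-21 S1=17 S2=31 S3=-18 blocked=[1, 2, 3]
Op 6: conn=-21 S1=17 S2=44 S3=-18 blocked=[1, 2, 3]
Op 7: conn=5 S1=17 S2=44 S3=-18 blocked=[3]
Op 8: conn=5 S1=17 S2=44 S3=-6 blocked=[3]

Answer: 5 17 44 -6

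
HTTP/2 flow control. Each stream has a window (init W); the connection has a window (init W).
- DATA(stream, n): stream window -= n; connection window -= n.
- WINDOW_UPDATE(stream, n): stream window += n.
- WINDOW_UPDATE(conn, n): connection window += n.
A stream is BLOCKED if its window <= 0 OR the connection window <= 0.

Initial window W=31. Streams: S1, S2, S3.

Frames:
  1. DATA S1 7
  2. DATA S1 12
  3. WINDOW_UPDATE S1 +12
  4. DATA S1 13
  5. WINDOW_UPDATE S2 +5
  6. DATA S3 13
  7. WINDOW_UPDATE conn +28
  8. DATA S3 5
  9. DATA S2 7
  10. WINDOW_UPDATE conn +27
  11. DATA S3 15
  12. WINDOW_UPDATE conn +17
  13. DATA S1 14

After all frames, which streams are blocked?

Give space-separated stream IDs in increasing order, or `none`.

Answer: S1 S3

Derivation:
Op 1: conn=24 S1=24 S2=31 S3=31 blocked=[]
Op 2: conn=12 S1=12 S2=31 S3=31 blocked=[]
Op 3: conn=12 S1=24 S2=31 S3=31 blocked=[]
Op 4: conn=-1 S1=11 S2=31 S3=31 blocked=[1, 2, 3]
Op 5: conn=-1 S1=11 S2=36 S3=31 blocked=[1, 2, 3]
Op 6: conn=-14 S1=11 S2=36 S3=18 blocked=[1, 2, 3]
Op 7: conn=14 S1=11 S2=36 S3=18 blocked=[]
Op 8: conn=9 S1=11 S2=36 S3=13 blocked=[]
Op 9: conn=2 S1=11 S2=29 S3=13 blocked=[]
Op 10: conn=29 S1=11 S2=29 S3=13 blocked=[]
Op 11: conn=14 S1=11 S2=29 S3=-2 blocked=[3]
Op 12: conn=31 S1=11 S2=29 S3=-2 blocked=[3]
Op 13: conn=17 S1=-3 S2=29 S3=-2 blocked=[1, 3]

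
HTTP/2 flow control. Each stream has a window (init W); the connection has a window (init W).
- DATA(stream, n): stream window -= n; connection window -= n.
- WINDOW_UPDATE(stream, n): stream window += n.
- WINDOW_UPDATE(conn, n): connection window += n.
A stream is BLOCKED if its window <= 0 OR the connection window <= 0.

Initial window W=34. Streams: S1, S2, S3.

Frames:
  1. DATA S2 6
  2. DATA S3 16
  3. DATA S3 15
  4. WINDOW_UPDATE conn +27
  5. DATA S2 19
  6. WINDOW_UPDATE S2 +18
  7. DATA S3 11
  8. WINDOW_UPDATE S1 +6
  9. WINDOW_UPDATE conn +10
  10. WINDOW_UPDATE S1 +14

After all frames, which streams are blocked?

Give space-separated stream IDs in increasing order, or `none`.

Answer: S3

Derivation:
Op 1: conn=28 S1=34 S2=28 S3=34 blocked=[]
Op 2: conn=12 S1=34 S2=28 S3=18 blocked=[]
Op 3: conn=-3 S1=34 S2=28 S3=3 blocked=[1, 2, 3]
Op 4: conn=24 S1=34 S2=28 S3=3 blocked=[]
Op 5: conn=5 S1=34 S2=9 S3=3 blocked=[]
Op 6: conn=5 S1=34 S2=27 S3=3 blocked=[]
Op 7: conn=-6 S1=34 S2=27 S3=-8 blocked=[1, 2, 3]
Op 8: conn=-6 S1=40 S2=27 S3=-8 blocked=[1, 2, 3]
Op 9: conn=4 S1=40 S2=27 S3=-8 blocked=[3]
Op 10: conn=4 S1=54 S2=27 S3=-8 blocked=[3]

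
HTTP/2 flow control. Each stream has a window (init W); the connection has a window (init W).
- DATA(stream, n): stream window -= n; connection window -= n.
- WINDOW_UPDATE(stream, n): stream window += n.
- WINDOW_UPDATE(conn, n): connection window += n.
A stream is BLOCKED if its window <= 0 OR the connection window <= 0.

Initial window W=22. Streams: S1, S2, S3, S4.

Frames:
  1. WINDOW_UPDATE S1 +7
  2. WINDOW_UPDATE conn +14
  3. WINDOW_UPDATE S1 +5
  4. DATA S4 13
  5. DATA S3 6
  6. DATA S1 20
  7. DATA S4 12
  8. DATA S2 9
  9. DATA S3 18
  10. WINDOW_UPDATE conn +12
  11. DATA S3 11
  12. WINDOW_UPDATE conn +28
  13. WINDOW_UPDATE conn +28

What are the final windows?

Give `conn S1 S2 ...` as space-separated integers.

Answer: 15 14 13 -13 -3

Derivation:
Op 1: conn=22 S1=29 S2=22 S3=22 S4=22 blocked=[]
Op 2: conn=36 S1=29 S2=22 S3=22 S4=22 blocked=[]
Op 3: conn=36 S1=34 S2=22 S3=22 S4=22 blocked=[]
Op 4: conn=23 S1=34 S2=22 S3=22 S4=9 blocked=[]
Op 5: conn=17 S1=34 S2=22 S3=16 S4=9 blocked=[]
Op 6: conn=-3 S1=14 S2=22 S3=16 S4=9 blocked=[1, 2, 3, 4]
Op 7: conn=-15 S1=14 S2=22 S3=16 S4=-3 blocked=[1, 2, 3, 4]
Op 8: conn=-24 S1=14 S2=13 S3=16 S4=-3 blocked=[1, 2, 3, 4]
Op 9: conn=-42 S1=14 S2=13 S3=-2 S4=-3 blocked=[1, 2, 3, 4]
Op 10: conn=-30 S1=14 S2=13 S3=-2 S4=-3 blocked=[1, 2, 3, 4]
Op 11: conn=-41 S1=14 S2=13 S3=-13 S4=-3 blocked=[1, 2, 3, 4]
Op 12: conn=-13 S1=14 S2=13 S3=-13 S4=-3 blocked=[1, 2, 3, 4]
Op 13: conn=15 S1=14 S2=13 S3=-13 S4=-3 blocked=[3, 4]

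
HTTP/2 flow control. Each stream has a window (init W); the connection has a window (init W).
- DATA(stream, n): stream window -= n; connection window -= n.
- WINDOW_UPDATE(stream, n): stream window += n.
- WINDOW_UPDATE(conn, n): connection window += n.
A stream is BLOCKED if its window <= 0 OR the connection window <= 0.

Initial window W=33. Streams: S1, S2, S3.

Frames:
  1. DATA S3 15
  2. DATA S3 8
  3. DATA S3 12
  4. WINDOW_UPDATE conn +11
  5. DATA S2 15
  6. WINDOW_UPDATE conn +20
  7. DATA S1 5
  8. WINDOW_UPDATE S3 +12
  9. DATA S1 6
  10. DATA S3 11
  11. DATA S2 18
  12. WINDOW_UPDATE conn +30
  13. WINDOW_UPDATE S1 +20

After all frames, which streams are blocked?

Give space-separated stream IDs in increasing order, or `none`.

Answer: S2 S3

Derivation:
Op 1: conn=18 S1=33 S2=33 S3=18 blocked=[]
Op 2: conn=10 S1=33 S2=33 S3=10 blocked=[]
Op 3: conn=-2 S1=33 S2=33 S3=-2 blocked=[1, 2, 3]
Op 4: conn=9 S1=33 S2=33 S3=-2 blocked=[3]
Op 5: conn=-6 S1=33 S2=18 S3=-2 blocked=[1, 2, 3]
Op 6: conn=14 S1=33 S2=18 S3=-2 blocked=[3]
Op 7: conn=9 S1=28 S2=18 S3=-2 blocked=[3]
Op 8: conn=9 S1=28 S2=18 S3=10 blocked=[]
Op 9: conn=3 S1=22 S2=18 S3=10 blocked=[]
Op 10: conn=-8 S1=22 S2=18 S3=-1 blocked=[1, 2, 3]
Op 11: conn=-26 S1=22 S2=0 S3=-1 blocked=[1, 2, 3]
Op 12: conn=4 S1=22 S2=0 S3=-1 blocked=[2, 3]
Op 13: conn=4 S1=42 S2=0 S3=-1 blocked=[2, 3]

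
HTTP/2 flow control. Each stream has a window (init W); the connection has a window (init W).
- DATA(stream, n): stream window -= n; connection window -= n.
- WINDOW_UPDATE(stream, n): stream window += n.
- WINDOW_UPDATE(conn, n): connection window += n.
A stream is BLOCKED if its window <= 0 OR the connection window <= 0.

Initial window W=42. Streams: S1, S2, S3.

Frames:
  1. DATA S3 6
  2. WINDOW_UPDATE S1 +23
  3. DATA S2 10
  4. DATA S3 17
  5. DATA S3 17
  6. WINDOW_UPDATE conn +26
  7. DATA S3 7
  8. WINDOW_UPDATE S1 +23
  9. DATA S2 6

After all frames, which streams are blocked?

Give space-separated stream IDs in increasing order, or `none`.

Answer: S3

Derivation:
Op 1: conn=36 S1=42 S2=42 S3=36 blocked=[]
Op 2: conn=36 S1=65 S2=42 S3=36 blocked=[]
Op 3: conn=26 S1=65 S2=32 S3=36 blocked=[]
Op 4: conn=9 S1=65 S2=32 S3=19 blocked=[]
Op 5: conn=-8 S1=65 S2=32 S3=2 blocked=[1, 2, 3]
Op 6: conn=18 S1=65 S2=32 S3=2 blocked=[]
Op 7: conn=11 S1=65 S2=32 S3=-5 blocked=[3]
Op 8: conn=11 S1=88 S2=32 S3=-5 blocked=[3]
Op 9: conn=5 S1=88 S2=26 S3=-5 blocked=[3]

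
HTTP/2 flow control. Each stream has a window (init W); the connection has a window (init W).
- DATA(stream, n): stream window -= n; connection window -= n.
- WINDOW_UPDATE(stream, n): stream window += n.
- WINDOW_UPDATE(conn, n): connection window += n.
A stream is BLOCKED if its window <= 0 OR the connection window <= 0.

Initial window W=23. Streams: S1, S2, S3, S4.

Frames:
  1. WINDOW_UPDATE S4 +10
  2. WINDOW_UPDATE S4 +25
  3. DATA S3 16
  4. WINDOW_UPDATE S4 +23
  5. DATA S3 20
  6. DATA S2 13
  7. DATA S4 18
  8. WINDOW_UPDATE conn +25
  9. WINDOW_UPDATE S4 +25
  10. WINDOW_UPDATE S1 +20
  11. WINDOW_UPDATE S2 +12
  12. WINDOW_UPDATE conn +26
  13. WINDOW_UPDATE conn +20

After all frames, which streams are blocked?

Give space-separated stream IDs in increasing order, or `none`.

Op 1: conn=23 S1=23 S2=23 S3=23 S4=33 blocked=[]
Op 2: conn=23 S1=23 S2=23 S3=23 S4=58 blocked=[]
Op 3: conn=7 S1=23 S2=23 S3=7 S4=58 blocked=[]
Op 4: conn=7 S1=23 S2=23 S3=7 S4=81 blocked=[]
Op 5: conn=-13 S1=23 S2=23 S3=-13 S4=81 blocked=[1, 2, 3, 4]
Op 6: conn=-26 S1=23 S2=10 S3=-13 S4=81 blocked=[1, 2, 3, 4]
Op 7: conn=-44 S1=23 S2=10 S3=-13 S4=63 blocked=[1, 2, 3, 4]
Op 8: conn=-19 S1=23 S2=10 S3=-13 S4=63 blocked=[1, 2, 3, 4]
Op 9: conn=-19 S1=23 S2=10 S3=-13 S4=88 blocked=[1, 2, 3, 4]
Op 10: conn=-19 S1=43 S2=10 S3=-13 S4=88 blocked=[1, 2, 3, 4]
Op 11: conn=-19 S1=43 S2=22 S3=-13 S4=88 blocked=[1, 2, 3, 4]
Op 12: conn=7 S1=43 S2=22 S3=-13 S4=88 blocked=[3]
Op 13: conn=27 S1=43 S2=22 S3=-13 S4=88 blocked=[3]

Answer: S3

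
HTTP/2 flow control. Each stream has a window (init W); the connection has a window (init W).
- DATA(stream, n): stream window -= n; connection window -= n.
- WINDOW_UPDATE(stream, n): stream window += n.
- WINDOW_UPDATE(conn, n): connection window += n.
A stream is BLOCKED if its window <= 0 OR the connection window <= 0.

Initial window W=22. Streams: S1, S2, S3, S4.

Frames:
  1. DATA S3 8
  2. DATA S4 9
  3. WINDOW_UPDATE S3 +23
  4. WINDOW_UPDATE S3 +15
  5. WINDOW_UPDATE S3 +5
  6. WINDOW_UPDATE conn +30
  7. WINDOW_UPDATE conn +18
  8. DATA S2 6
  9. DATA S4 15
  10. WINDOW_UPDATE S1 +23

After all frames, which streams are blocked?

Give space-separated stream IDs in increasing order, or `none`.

Op 1: conn=14 S1=22 S2=22 S3=14 S4=22 blocked=[]
Op 2: conn=5 S1=22 S2=22 S3=14 S4=13 blocked=[]
Op 3: conn=5 S1=22 S2=22 S3=37 S4=13 blocked=[]
Op 4: conn=5 S1=22 S2=22 S3=52 S4=13 blocked=[]
Op 5: conn=5 S1=22 S2=22 S3=57 S4=13 blocked=[]
Op 6: conn=35 S1=22 S2=22 S3=57 S4=13 blocked=[]
Op 7: conn=53 S1=22 S2=22 S3=57 S4=13 blocked=[]
Op 8: conn=47 S1=22 S2=16 S3=57 S4=13 blocked=[]
Op 9: conn=32 S1=22 S2=16 S3=57 S4=-2 blocked=[4]
Op 10: conn=32 S1=45 S2=16 S3=57 S4=-2 blocked=[4]

Answer: S4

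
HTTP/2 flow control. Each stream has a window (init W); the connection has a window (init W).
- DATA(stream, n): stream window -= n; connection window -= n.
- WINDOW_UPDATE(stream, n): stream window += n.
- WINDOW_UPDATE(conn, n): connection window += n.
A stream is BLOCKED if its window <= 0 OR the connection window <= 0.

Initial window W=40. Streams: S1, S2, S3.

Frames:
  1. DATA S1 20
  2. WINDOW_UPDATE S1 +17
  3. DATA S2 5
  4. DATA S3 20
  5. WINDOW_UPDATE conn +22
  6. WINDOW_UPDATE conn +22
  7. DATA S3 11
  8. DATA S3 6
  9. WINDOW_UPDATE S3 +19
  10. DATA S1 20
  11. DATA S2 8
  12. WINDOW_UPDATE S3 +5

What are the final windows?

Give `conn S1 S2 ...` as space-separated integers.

Op 1: conn=20 S1=20 S2=40 S3=40 blocked=[]
Op 2: conn=20 S1=37 S2=40 S3=40 blocked=[]
Op 3: conn=15 S1=37 S2=35 S3=40 blocked=[]
Op 4: conn=-5 S1=37 S2=35 S3=20 blocked=[1, 2, 3]
Op 5: conn=17 S1=37 S2=35 S3=20 blocked=[]
Op 6: conn=39 S1=37 S2=35 S3=20 blocked=[]
Op 7: conn=28 S1=37 S2=35 S3=9 blocked=[]
Op 8: conn=22 S1=37 S2=35 S3=3 blocked=[]
Op 9: conn=22 S1=37 S2=35 S3=22 blocked=[]
Op 10: conn=2 S1=17 S2=35 S3=22 blocked=[]
Op 11: conn=-6 S1=17 S2=27 S3=22 blocked=[1, 2, 3]
Op 12: conn=-6 S1=17 S2=27 S3=27 blocked=[1, 2, 3]

Answer: -6 17 27 27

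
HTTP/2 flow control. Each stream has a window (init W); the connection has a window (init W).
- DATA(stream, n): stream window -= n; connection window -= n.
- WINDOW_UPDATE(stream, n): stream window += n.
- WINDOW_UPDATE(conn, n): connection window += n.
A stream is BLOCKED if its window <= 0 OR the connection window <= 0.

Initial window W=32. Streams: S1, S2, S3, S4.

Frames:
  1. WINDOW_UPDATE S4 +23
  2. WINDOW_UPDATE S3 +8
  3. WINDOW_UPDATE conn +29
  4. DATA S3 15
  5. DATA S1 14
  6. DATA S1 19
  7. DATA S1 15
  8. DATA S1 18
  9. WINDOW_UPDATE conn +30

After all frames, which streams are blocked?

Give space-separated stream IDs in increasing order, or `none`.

Answer: S1

Derivation:
Op 1: conn=32 S1=32 S2=32 S3=32 S4=55 blocked=[]
Op 2: conn=32 S1=32 S2=32 S3=40 S4=55 blocked=[]
Op 3: conn=61 S1=32 S2=32 S3=40 S4=55 blocked=[]
Op 4: conn=46 S1=32 S2=32 S3=25 S4=55 blocked=[]
Op 5: conn=32 S1=18 S2=32 S3=25 S4=55 blocked=[]
Op 6: conn=13 S1=-1 S2=32 S3=25 S4=55 blocked=[1]
Op 7: conn=-2 S1=-16 S2=32 S3=25 S4=55 blocked=[1, 2, 3, 4]
Op 8: conn=-20 S1=-34 S2=32 S3=25 S4=55 blocked=[1, 2, 3, 4]
Op 9: conn=10 S1=-34 S2=32 S3=25 S4=55 blocked=[1]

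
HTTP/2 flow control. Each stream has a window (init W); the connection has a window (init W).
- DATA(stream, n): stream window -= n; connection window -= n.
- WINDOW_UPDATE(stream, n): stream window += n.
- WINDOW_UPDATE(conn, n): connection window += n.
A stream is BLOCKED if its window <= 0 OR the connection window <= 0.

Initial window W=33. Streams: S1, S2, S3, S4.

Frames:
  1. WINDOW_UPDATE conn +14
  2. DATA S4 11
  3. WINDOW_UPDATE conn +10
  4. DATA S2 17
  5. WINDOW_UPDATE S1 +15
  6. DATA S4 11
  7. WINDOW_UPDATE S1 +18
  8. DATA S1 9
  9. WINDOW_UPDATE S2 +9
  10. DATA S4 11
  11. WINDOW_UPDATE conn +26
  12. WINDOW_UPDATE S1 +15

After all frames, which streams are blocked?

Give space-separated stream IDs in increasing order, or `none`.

Op 1: conn=47 S1=33 S2=33 S3=33 S4=33 blocked=[]
Op 2: conn=36 S1=33 S2=33 S3=33 S4=22 blocked=[]
Op 3: conn=46 S1=33 S2=33 S3=33 S4=22 blocked=[]
Op 4: conn=29 S1=33 S2=16 S3=33 S4=22 blocked=[]
Op 5: conn=29 S1=48 S2=16 S3=33 S4=22 blocked=[]
Op 6: conn=18 S1=48 S2=16 S3=33 S4=11 blocked=[]
Op 7: conn=18 S1=66 S2=16 S3=33 S4=11 blocked=[]
Op 8: conn=9 S1=57 S2=16 S3=33 S4=11 blocked=[]
Op 9: conn=9 S1=57 S2=25 S3=33 S4=11 blocked=[]
Op 10: conn=-2 S1=57 S2=25 S3=33 S4=0 blocked=[1, 2, 3, 4]
Op 11: conn=24 S1=57 S2=25 S3=33 S4=0 blocked=[4]
Op 12: conn=24 S1=72 S2=25 S3=33 S4=0 blocked=[4]

Answer: S4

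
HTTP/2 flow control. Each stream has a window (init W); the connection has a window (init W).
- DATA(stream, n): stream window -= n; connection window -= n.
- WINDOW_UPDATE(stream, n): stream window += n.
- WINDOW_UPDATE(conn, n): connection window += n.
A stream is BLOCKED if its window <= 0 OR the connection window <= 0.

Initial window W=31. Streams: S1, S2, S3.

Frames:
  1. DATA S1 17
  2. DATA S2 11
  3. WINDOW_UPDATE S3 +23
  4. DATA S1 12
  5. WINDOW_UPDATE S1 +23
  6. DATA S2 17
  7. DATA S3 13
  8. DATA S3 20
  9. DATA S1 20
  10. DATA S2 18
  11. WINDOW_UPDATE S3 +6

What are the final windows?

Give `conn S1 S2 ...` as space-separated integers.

Answer: -97 5 -15 27

Derivation:
Op 1: conn=14 S1=14 S2=31 S3=31 blocked=[]
Op 2: conn=3 S1=14 S2=20 S3=31 blocked=[]
Op 3: conn=3 S1=14 S2=20 S3=54 blocked=[]
Op 4: conn=-9 S1=2 S2=20 S3=54 blocked=[1, 2, 3]
Op 5: conn=-9 S1=25 S2=20 S3=54 blocked=[1, 2, 3]
Op 6: conn=-26 S1=25 S2=3 S3=54 blocked=[1, 2, 3]
Op 7: conn=-39 S1=25 S2=3 S3=41 blocked=[1, 2, 3]
Op 8: conn=-59 S1=25 S2=3 S3=21 blocked=[1, 2, 3]
Op 9: conn=-79 S1=5 S2=3 S3=21 blocked=[1, 2, 3]
Op 10: conn=-97 S1=5 S2=-15 S3=21 blocked=[1, 2, 3]
Op 11: conn=-97 S1=5 S2=-15 S3=27 blocked=[1, 2, 3]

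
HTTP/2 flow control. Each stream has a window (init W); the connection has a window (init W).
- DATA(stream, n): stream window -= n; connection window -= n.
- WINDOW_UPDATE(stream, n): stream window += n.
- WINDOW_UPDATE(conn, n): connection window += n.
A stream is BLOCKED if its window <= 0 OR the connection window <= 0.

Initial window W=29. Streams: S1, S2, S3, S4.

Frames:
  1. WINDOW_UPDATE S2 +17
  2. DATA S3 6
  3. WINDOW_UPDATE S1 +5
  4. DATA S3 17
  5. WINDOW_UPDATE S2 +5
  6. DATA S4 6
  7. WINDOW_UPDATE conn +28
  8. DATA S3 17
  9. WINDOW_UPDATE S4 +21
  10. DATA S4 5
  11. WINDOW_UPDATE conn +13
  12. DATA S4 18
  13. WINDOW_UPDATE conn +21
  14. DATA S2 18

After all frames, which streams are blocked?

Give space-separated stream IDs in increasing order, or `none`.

Op 1: conn=29 S1=29 S2=46 S3=29 S4=29 blocked=[]
Op 2: conn=23 S1=29 S2=46 S3=23 S4=29 blocked=[]
Op 3: conn=23 S1=34 S2=46 S3=23 S4=29 blocked=[]
Op 4: conn=6 S1=34 S2=46 S3=6 S4=29 blocked=[]
Op 5: conn=6 S1=34 S2=51 S3=6 S4=29 blocked=[]
Op 6: conn=0 S1=34 S2=51 S3=6 S4=23 blocked=[1, 2, 3, 4]
Op 7: conn=28 S1=34 S2=51 S3=6 S4=23 blocked=[]
Op 8: conn=11 S1=34 S2=51 S3=-11 S4=23 blocked=[3]
Op 9: conn=11 S1=34 S2=51 S3=-11 S4=44 blocked=[3]
Op 10: conn=6 S1=34 S2=51 S3=-11 S4=39 blocked=[3]
Op 11: conn=19 S1=34 S2=51 S3=-11 S4=39 blocked=[3]
Op 12: conn=1 S1=34 S2=51 S3=-11 S4=21 blocked=[3]
Op 13: conn=22 S1=34 S2=51 S3=-11 S4=21 blocked=[3]
Op 14: conn=4 S1=34 S2=33 S3=-11 S4=21 blocked=[3]

Answer: S3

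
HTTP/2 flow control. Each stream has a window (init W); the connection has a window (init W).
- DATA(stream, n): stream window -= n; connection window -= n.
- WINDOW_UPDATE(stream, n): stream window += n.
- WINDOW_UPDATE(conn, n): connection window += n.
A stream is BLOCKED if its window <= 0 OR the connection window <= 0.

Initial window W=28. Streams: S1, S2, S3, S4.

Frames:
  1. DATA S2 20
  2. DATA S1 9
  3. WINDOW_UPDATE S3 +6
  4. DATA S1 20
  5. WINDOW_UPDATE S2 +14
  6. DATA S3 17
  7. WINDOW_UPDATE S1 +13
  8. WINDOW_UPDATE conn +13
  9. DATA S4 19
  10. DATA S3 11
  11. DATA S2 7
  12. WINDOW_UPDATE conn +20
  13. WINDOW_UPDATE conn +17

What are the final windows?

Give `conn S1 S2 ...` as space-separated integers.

Op 1: conn=8 S1=28 S2=8 S3=28 S4=28 blocked=[]
Op 2: conn=-1 S1=19 S2=8 S3=28 S4=28 blocked=[1, 2, 3, 4]
Op 3: conn=-1 S1=19 S2=8 S3=34 S4=28 blocked=[1, 2, 3, 4]
Op 4: conn=-21 S1=-1 S2=8 S3=34 S4=28 blocked=[1, 2, 3, 4]
Op 5: conn=-21 S1=-1 S2=22 S3=34 S4=28 blocked=[1, 2, 3, 4]
Op 6: conn=-38 S1=-1 S2=22 S3=17 S4=28 blocked=[1, 2, 3, 4]
Op 7: conn=-38 S1=12 S2=22 S3=17 S4=28 blocked=[1, 2, 3, 4]
Op 8: conn=-25 S1=12 S2=22 S3=17 S4=28 blocked=[1, 2, 3, 4]
Op 9: conn=-44 S1=12 S2=22 S3=17 S4=9 blocked=[1, 2, 3, 4]
Op 10: conn=-55 S1=12 S2=22 S3=6 S4=9 blocked=[1, 2, 3, 4]
Op 11: conn=-62 S1=12 S2=15 S3=6 S4=9 blocked=[1, 2, 3, 4]
Op 12: conn=-42 S1=12 S2=15 S3=6 S4=9 blocked=[1, 2, 3, 4]
Op 13: conn=-25 S1=12 S2=15 S3=6 S4=9 blocked=[1, 2, 3, 4]

Answer: -25 12 15 6 9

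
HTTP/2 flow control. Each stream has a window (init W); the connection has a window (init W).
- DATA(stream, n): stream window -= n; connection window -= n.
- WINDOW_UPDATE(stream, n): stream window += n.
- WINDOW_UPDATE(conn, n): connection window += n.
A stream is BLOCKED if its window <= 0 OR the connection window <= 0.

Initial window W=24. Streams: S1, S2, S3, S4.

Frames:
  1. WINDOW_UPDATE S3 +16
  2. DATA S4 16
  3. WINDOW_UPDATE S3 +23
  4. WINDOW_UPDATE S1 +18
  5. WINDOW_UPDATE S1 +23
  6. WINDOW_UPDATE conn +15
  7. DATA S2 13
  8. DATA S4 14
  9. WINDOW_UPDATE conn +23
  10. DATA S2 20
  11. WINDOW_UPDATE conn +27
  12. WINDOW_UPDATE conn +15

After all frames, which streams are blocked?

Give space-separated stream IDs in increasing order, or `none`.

Op 1: conn=24 S1=24 S2=24 S3=40 S4=24 blocked=[]
Op 2: conn=8 S1=24 S2=24 S3=40 S4=8 blocked=[]
Op 3: conn=8 S1=24 S2=24 S3=63 S4=8 blocked=[]
Op 4: conn=8 S1=42 S2=24 S3=63 S4=8 blocked=[]
Op 5: conn=8 S1=65 S2=24 S3=63 S4=8 blocked=[]
Op 6: conn=23 S1=65 S2=24 S3=63 S4=8 blocked=[]
Op 7: conn=10 S1=65 S2=11 S3=63 S4=8 blocked=[]
Op 8: conn=-4 S1=65 S2=11 S3=63 S4=-6 blocked=[1, 2, 3, 4]
Op 9: conn=19 S1=65 S2=11 S3=63 S4=-6 blocked=[4]
Op 10: conn=-1 S1=65 S2=-9 S3=63 S4=-6 blocked=[1, 2, 3, 4]
Op 11: conn=26 S1=65 S2=-9 S3=63 S4=-6 blocked=[2, 4]
Op 12: conn=41 S1=65 S2=-9 S3=63 S4=-6 blocked=[2, 4]

Answer: S2 S4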